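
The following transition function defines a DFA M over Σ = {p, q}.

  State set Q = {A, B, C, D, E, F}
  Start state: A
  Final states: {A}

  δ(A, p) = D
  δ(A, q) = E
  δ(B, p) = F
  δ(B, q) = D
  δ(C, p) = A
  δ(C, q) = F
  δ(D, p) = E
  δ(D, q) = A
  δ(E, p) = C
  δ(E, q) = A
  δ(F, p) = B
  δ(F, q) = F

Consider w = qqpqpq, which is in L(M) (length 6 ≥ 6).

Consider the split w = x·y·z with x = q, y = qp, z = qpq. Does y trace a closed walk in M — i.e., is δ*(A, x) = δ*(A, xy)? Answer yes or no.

no

State sequence: A -q-> E -q-> A -p-> D

After x (step 1): E. After xy (step 3): D.
They differ (E ≠ D), so y is not a cycle from the state after x; this split is not the one the pumping-lemma construction produces, and pumping y need not keep the string in L(M).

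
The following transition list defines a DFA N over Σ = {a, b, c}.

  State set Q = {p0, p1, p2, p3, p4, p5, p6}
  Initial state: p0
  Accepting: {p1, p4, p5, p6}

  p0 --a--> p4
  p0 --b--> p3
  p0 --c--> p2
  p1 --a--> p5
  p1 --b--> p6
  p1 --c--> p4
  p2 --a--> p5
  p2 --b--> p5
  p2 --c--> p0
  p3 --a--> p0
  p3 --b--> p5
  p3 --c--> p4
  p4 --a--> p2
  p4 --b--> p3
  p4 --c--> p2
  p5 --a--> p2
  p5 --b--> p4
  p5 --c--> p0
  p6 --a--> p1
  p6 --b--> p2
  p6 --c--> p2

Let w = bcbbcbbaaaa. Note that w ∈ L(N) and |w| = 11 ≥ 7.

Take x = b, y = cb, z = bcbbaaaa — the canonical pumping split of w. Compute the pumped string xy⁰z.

xy⁰z = xz = b·bcbbaaaa = bbcbbaaaa.
Reading y = cb takes N from p3 back to p3, so after x the machine is still in p3, and z then leads to the accepting state p5. Hence bbcbbaaaa ∈ L(N).

bbcbbaaaa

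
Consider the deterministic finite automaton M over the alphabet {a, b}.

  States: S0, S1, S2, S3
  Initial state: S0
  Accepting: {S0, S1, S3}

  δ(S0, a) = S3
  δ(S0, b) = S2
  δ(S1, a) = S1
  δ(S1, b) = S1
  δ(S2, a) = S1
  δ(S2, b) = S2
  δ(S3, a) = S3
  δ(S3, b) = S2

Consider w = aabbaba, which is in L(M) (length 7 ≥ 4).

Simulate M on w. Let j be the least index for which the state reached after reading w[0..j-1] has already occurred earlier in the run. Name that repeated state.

State sequence: S0 -a-> S3 -a-> S3 -b-> S2 -b-> S2 -a-> S1 -b-> S1 -a-> S1
First repeat at step 2: S3 was already visited.

The earliest repeat is at step j = 2: M is in S3, which it already visited at step i = 1.
Pumping length from the standard proof: p = 4 (the number of states). The repeated state found above gives |xy| = j ≤ 4 and |y| = j − i ≥ 1.

S3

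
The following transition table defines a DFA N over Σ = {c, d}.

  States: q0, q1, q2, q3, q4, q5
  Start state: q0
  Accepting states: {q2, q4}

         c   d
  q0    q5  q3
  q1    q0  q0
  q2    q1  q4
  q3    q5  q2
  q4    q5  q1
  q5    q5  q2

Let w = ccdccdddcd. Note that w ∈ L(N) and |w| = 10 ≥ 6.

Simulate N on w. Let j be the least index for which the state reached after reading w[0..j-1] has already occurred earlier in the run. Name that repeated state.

Run of N on w = c c d c c d d d c d:
  step 0: q0  (start)
  step 1: q5  (read c: q0→q5)
  step 2: q5  (read c: q5→q5)   ← first repeat (q5 seen earlier)
  step 3: q2  (read d: q5→q2)
  step 4: q1  (read c: q2→q1)
  step 5: q0  (read c: q1→q0)
  step 6: q3  (read d: q0→q3)
  step 7: q2  (read d: q3→q2)
  step 8: q4  (read d: q2→q4)
  step 9: q5  (read c: q4→q5)
  step 10: q2  (read d: q5→q2)

The earliest repeat is at step j = 2: N is in q5, which it already visited at step i = 1.

q5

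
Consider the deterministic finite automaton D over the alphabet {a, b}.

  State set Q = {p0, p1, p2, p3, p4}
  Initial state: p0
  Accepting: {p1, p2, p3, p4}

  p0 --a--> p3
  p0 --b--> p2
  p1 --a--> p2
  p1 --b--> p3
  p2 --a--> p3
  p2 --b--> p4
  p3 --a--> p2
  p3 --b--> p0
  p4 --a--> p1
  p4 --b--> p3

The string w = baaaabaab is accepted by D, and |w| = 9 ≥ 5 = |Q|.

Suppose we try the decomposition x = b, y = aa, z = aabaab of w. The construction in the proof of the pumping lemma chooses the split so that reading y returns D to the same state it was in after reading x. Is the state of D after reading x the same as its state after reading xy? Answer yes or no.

yes

State sequence: p0 -b-> p2 -a-> p3 -a-> p2

After x (step 1): p2. After xy (step 3): p2.
They match, so y = aa drives D around a cycle from p2 back to itself; pumping y any number of times keeps D in p2 before reading z, and xyⁱz ∈ L(D) for every i ≥ 0.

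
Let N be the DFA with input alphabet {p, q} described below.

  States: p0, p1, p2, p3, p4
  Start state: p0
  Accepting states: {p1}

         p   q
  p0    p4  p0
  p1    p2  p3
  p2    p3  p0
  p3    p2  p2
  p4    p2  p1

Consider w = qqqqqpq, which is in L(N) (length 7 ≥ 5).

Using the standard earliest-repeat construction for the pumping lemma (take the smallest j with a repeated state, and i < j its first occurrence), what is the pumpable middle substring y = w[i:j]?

State sequence: p0 -q-> p0 -q-> p0 -q-> p0 -q-> p0 -q-> p0 -p-> p4 -q-> p1
First repeat at step 1: p0 was already visited.

So i = 0, j = 1, giving x = w[0:0] = ε, y = w[0:1] = q, z = w[1:7] = qqqqpq.
Check: |xy| = 1 ≤ 5 and |y| = 1 ≥ 1. Reading y takes N from p0 back to p0, so every xyⁱz is accepted.

q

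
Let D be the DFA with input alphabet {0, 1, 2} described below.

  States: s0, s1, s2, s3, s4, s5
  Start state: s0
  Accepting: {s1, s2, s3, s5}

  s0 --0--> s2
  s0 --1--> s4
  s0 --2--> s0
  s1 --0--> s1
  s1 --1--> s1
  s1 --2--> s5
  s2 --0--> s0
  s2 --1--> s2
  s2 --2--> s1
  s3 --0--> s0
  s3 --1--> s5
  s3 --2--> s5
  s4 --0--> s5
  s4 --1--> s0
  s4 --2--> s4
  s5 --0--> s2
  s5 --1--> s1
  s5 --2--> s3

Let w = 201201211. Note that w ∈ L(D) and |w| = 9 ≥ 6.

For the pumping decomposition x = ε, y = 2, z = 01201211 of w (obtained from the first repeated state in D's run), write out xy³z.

xy^3z = ε·2·2·2·01201211 = 22201201211.
Reading y = 2 takes D from s0 back to s0, so after x·y·y·y the machine is still in s0, and z then leads to the accepting state s1. Hence 22201201211 ∈ L(D).

22201201211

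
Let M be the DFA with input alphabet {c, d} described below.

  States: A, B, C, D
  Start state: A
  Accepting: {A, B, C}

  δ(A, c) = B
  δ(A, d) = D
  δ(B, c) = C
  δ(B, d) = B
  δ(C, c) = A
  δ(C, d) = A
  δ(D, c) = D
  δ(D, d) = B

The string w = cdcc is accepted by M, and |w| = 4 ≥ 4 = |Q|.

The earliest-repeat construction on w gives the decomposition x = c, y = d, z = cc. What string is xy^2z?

xy^2z = c·d·d·cc = cddcc.
Reading y = d takes M from B back to B, so after x·y·y the machine is still in B, and z then leads to the accepting state A. Hence cddcc ∈ L(M).

cddcc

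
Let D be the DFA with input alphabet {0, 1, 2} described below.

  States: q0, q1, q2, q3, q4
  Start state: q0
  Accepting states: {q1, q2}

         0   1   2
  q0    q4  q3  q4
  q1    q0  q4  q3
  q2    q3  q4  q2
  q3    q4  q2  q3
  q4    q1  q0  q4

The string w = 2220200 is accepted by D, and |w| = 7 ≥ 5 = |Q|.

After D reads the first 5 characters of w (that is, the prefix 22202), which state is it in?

State sequence: q0 -2-> q4 -2-> q4 -2-> q4 -0-> q1 -2-> q3

After reading 5 characters, D is in state q3.

q3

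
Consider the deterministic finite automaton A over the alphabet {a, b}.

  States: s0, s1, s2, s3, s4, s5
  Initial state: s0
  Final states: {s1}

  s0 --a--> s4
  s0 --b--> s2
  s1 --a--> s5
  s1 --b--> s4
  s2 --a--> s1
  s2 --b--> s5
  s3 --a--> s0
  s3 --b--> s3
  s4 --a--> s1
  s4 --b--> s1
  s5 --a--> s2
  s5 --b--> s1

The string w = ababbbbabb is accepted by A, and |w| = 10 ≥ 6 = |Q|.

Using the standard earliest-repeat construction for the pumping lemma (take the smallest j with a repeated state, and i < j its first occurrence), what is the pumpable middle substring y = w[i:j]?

ab

Run of A on w = a b a b b b b a b b:
  step 0: s0  (start)
  step 1: s4  (read a: s0→s4)
  step 2: s1  (read b: s4→s1)
  step 3: s5  (read a: s1→s5)
  step 4: s1  (read b: s5→s1)   ← first repeat (s1 seen earlier)
  step 5: s4  (read b: s1→s4)
  step 6: s1  (read b: s4→s1)
  step 7: s4  (read b: s1→s4)
  step 8: s1  (read a: s4→s1)
  step 9: s4  (read b: s1→s4)
  step 10: s1  (read b: s4→s1)

So i = 2, j = 4, giving x = w[0:2] = ab, y = w[2:4] = ab, z = w[4:10] = bbbabb.
Check: |xy| = 4 ≤ 6 and |y| = 2 ≥ 1. Reading y takes A from s1 back to s1, so every xyⁱz is accepted.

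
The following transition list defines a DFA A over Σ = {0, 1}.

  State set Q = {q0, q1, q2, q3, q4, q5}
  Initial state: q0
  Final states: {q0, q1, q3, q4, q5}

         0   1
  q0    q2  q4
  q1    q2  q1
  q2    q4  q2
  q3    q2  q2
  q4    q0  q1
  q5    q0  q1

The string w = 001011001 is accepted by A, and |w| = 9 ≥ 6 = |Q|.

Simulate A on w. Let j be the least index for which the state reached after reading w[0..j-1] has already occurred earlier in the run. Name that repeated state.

q2

State sequence: q0 -0-> q2 -0-> q4 -1-> q1 -0-> q2 -1-> q2 -1-> q2 -0-> q4 -0-> q0 -1-> q4
First repeat at step 4: q2 was already visited.

The earliest repeat is at step j = 4: A is in q2, which it already visited at step i = 1.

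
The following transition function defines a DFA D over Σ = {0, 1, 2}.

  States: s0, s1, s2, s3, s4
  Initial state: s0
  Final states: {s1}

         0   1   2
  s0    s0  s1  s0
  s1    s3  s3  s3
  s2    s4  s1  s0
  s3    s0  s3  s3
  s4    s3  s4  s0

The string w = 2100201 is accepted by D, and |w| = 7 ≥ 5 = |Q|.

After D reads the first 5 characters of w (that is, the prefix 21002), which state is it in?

Run of D on the first 5 characters of w = 2 1 0 0 2:
  step 0: s0  (start)
  step 1: s0  (read 2: s0→s0)
  step 2: s1  (read 1: s0→s1)
  step 3: s3  (read 0: s1→s3)
  step 4: s0  (read 0: s3→s0)
  step 5: s0  (read 2: s0→s0)

After reading 5 characters, D is in state s0.
(This kind of state-tracing is the core of the pumping-lemma construction: with 5 states, pigeonhole forces a repeat within the first 5 steps.)

s0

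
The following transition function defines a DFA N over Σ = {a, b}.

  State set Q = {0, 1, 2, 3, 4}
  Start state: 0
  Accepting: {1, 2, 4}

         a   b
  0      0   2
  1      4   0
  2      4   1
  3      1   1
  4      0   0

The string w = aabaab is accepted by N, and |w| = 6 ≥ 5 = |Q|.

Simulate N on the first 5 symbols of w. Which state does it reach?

State sequence: 0 -a-> 0 -a-> 0 -b-> 2 -a-> 4 -a-> 0

After reading 5 characters, N is in state 0.
(This kind of state-tracing is the core of the pumping-lemma construction: with 5 states, pigeonhole forces a repeat within the first 5 steps.)

0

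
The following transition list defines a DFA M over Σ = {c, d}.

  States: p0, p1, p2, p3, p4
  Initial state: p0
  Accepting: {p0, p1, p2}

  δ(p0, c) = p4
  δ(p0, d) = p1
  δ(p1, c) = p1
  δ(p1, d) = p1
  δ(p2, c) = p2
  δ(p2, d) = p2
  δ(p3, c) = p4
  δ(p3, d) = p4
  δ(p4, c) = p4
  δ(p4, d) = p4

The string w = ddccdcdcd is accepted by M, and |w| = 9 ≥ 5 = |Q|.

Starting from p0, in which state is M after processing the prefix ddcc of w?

State sequence: p0 -d-> p1 -d-> p1 -c-> p1 -c-> p1

After reading 4 characters, M is in state p1.
(This kind of state-tracing is the core of the pumping-lemma construction: with 5 states, pigeonhole forces a repeat within the first 5 steps.)

p1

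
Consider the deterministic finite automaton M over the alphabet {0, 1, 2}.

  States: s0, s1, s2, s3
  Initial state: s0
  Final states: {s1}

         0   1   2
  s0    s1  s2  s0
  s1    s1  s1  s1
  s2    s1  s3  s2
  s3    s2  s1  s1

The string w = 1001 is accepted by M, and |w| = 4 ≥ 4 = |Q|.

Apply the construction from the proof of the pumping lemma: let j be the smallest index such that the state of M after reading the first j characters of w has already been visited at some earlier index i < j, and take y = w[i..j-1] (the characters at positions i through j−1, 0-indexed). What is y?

0

Run of M on w = 1 0 0 1:
  step 0: s0  (start)
  step 1: s2  (read 1: s0→s2)
  step 2: s1  (read 0: s2→s1)
  step 3: s1  (read 0: s1→s1)   ← first repeat (s1 seen earlier)
  step 4: s1  (read 1: s1→s1)

So i = 2, j = 3, giving x = w[0:2] = 10, y = w[2:3] = 0, z = w[3:4] = 1.
Check: |xy| = 3 ≤ 4 and |y| = 1 ≥ 1. Reading y takes M from s1 back to s1, so every xyⁱz is accepted.
With |Q| = 4, pigeonhole forces a state repeat no later than step 4; the substring read between the first and second visits to that state can be pumped.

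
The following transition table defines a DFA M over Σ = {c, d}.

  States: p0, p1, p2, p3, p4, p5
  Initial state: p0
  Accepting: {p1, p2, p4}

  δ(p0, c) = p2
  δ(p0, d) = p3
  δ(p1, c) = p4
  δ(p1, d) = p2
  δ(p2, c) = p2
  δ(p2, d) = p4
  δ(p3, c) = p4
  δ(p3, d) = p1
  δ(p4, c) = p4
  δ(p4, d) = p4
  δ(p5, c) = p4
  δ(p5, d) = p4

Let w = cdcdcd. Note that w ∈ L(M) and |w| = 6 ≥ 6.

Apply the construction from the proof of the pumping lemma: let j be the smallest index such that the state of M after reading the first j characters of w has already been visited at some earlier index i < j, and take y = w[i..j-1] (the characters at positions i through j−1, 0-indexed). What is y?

State sequence: p0 -c-> p2 -d-> p4 -c-> p4 -d-> p4 -c-> p4 -d-> p4
First repeat at step 3: p4 was already visited.

So i = 2, j = 3, giving x = w[0:2] = cd, y = w[2:3] = c, z = w[3:6] = dcd.
Check: |xy| = 3 ≤ 6 and |y| = 1 ≥ 1. Reading y takes M from p4 back to p4, so every xyⁱz is accepted.
Pumping length from the standard proof: p = 6 (the number of states). The repeated state found above gives |xy| = j ≤ 6 and |y| = j − i ≥ 1.

c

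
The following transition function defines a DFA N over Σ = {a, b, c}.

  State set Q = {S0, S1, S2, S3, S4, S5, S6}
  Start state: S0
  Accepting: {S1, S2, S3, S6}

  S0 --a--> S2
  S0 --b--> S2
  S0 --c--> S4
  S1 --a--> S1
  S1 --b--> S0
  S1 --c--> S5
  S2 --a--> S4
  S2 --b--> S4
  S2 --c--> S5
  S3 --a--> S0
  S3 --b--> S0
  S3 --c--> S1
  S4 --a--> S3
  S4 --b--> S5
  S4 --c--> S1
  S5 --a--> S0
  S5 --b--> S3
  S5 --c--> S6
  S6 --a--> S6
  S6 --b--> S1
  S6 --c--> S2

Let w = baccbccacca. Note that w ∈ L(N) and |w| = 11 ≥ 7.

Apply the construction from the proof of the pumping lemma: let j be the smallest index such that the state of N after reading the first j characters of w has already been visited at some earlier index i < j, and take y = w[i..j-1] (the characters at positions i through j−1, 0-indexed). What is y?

cbc

State sequence: S0 -b-> S2 -a-> S4 -c-> S1 -c-> S5 -b-> S3 -c-> S1 -c-> S5 -a-> S0 -c-> S4 -c-> S1 -a-> S1
First repeat at step 6: S1 was already visited.

So i = 3, j = 6, giving x = w[0:3] = bac, y = w[3:6] = cbc, z = w[6:11] = cacca.
Check: |xy| = 6 ≤ 7 and |y| = 3 ≥ 1. Reading y takes N from S1 back to S1, so every xyⁱz is accepted.
Since N has 7 states, any run of length ≥ 7 visits 7+1 states, so by pigeonhole some state repeats within the first 7 steps — that repeat gives the pumpable loop.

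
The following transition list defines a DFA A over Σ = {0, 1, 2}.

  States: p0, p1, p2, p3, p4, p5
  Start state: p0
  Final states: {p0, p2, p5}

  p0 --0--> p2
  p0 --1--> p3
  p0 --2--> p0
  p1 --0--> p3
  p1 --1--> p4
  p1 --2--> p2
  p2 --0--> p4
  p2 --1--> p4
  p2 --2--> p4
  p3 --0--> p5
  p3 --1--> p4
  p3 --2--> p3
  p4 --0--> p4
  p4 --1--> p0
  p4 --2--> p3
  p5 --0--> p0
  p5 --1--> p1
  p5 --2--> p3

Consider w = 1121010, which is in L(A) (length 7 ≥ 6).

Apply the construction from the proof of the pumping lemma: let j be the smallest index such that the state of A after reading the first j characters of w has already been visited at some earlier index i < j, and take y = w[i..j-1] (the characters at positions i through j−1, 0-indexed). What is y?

Run of A on w = 1 1 2 1 0 1 0:
  step 0: p0  (start)
  step 1: p3  (read 1: p0→p3)
  step 2: p4  (read 1: p3→p4)
  step 3: p3  (read 2: p4→p3)   ← first repeat (p3 seen earlier)
  step 4: p4  (read 1: p3→p4)
  step 5: p4  (read 0: p4→p4)
  step 6: p0  (read 1: p4→p0)
  step 7: p2  (read 0: p0→p2)

So i = 1, j = 3, giving x = w[0:1] = 1, y = w[1:3] = 12, z = w[3:7] = 1010.
Check: |xy| = 3 ≤ 6 and |y| = 2 ≥ 1. Reading y takes A from p3 back to p3, so every xyⁱz is accepted.
Pumping length from the standard proof: p = 6 (the number of states). The repeated state found above gives |xy| = j ≤ 6 and |y| = j − i ≥ 1.

12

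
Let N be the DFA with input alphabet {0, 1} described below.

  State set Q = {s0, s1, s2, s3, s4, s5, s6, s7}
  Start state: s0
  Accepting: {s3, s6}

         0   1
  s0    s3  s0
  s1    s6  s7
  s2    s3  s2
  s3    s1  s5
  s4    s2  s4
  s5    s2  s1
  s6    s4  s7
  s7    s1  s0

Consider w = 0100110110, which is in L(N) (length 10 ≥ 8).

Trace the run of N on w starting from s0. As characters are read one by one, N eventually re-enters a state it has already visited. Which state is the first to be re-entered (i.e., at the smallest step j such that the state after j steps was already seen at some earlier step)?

Run of N on w = 0 1 0 0 1 1 0 1 1 0:
  step 0: s0  (start)
  step 1: s3  (read 0: s0→s3)
  step 2: s5  (read 1: s3→s5)
  step 3: s2  (read 0: s5→s2)
  step 4: s3  (read 0: s2→s3)   ← first repeat (s3 seen earlier)
  step 5: s5  (read 1: s3→s5)
  step 6: s1  (read 1: s5→s1)
  step 7: s6  (read 0: s1→s6)
  step 8: s7  (read 1: s6→s7)
  step 9: s0  (read 1: s7→s0)
  step 10: s3  (read 0: s0→s3)

The earliest repeat is at step j = 4: N is in s3, which it already visited at step i = 1.
The DFA has 8 states, so the proof of the pumping lemma guarantees a repeated state among the first 8+1 visited; the segment between the two visits is the pumpable y.

s3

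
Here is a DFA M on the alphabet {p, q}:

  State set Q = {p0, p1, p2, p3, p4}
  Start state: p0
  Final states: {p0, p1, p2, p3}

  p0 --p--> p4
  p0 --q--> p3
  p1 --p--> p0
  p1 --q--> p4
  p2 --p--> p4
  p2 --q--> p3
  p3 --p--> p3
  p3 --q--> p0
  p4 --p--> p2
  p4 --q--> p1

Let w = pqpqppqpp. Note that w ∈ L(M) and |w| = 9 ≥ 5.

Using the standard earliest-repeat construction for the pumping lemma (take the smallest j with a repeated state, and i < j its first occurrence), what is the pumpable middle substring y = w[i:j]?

State sequence: p0 -p-> p4 -q-> p1 -p-> p0 -q-> p3 -p-> p3 -p-> p3 -q-> p0 -p-> p4 -p-> p2
First repeat at step 3: p0 was already visited.

So i = 0, j = 3, giving x = w[0:0] = ε, y = w[0:3] = pqp, z = w[3:9] = qppqpp.
Check: |xy| = 3 ≤ 5 and |y| = 3 ≥ 1. Reading y takes M from p0 back to p0, so every xyⁱz is accepted.

pqp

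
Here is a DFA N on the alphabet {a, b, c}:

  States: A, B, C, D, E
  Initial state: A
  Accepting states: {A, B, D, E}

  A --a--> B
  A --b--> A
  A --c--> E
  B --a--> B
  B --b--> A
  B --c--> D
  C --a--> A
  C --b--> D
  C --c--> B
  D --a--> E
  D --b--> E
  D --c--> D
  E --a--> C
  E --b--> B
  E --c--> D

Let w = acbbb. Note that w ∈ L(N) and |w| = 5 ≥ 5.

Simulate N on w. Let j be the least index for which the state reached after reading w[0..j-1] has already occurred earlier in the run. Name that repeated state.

B

Run of N on w = a c b b b:
  step 0: A  (start)
  step 1: B  (read a: A→B)
  step 2: D  (read c: B→D)
  step 3: E  (read b: D→E)
  step 4: B  (read b: E→B)   ← first repeat (B seen earlier)
  step 5: A  (read b: B→A)

The earliest repeat is at step j = 4: N is in B, which it already visited at step i = 1.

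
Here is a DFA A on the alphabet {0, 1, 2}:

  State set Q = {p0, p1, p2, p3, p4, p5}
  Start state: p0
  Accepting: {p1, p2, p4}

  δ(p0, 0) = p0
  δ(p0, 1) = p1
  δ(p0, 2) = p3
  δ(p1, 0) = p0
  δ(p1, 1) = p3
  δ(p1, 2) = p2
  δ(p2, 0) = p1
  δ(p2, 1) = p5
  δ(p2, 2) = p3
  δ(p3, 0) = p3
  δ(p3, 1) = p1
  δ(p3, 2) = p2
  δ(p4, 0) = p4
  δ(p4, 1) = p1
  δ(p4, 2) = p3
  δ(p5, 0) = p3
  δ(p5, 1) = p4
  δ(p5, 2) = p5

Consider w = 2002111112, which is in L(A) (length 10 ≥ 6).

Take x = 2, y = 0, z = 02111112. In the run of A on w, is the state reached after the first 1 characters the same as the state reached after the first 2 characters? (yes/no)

yes

State sequence: p0 -2-> p3 -0-> p3

After x (step 1): p3. After xy (step 2): p3.
They match, so y = 0 drives A around a cycle from p3 back to itself; pumping y any number of times keeps A in p3 before reading z, and xyⁱz ∈ L(A) for every i ≥ 0.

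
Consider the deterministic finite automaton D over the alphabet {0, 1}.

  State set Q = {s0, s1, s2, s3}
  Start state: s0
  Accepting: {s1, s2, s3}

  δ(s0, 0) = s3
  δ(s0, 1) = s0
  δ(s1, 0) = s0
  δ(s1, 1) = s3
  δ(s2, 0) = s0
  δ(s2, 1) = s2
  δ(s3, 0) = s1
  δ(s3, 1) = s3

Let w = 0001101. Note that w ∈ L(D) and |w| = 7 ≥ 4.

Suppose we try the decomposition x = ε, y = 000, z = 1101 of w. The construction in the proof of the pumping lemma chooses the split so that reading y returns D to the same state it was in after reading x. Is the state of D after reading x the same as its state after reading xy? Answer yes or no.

Run of D on the first 3 characters of w = 0 0 0:
  step 0: s0  (start)
  step 1: s3  (read 0: s0→s3)
  step 2: s1  (read 0: s3→s1)
  step 3: s0  (read 0: s1→s0)

After x (step 0): s0. After xy (step 3): s0.
They match, so y = 000 drives D around a cycle from s0 back to itself; pumping y any number of times keeps D in s0 before reading z, and xyⁱz ∈ L(D) for every i ≥ 0.

yes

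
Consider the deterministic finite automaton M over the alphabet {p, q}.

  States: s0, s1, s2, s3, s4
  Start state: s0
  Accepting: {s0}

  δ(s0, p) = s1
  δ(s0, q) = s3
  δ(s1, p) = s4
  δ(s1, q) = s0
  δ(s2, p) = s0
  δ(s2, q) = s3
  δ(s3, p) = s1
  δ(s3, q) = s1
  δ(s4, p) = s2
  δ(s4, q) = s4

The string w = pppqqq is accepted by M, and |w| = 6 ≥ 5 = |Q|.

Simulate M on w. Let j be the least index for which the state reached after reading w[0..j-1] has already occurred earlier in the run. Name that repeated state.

State sequence: s0 -p-> s1 -p-> s4 -p-> s2 -q-> s3 -q-> s1 -q-> s0
First repeat at step 5: s1 was already visited.

The earliest repeat is at step j = 5: M is in s1, which it already visited at step i = 1.
With |Q| = 5, pigeonhole forces a state repeat no later than step 5; the substring read between the first and second visits to that state can be pumped.

s1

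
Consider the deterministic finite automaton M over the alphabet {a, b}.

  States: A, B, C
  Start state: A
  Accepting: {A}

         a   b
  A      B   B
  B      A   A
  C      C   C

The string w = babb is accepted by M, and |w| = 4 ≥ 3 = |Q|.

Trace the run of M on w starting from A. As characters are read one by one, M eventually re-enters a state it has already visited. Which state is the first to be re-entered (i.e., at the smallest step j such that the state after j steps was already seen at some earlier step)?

A

State sequence: A -b-> B -a-> A -b-> B -b-> A
First repeat at step 2: A was already visited.

The earliest repeat is at step j = 2: M is in A, which it already visited at step i = 0.
The DFA has 3 states, so the proof of the pumping lemma guarantees a repeated state among the first 3+1 visited; the segment between the two visits is the pumpable y.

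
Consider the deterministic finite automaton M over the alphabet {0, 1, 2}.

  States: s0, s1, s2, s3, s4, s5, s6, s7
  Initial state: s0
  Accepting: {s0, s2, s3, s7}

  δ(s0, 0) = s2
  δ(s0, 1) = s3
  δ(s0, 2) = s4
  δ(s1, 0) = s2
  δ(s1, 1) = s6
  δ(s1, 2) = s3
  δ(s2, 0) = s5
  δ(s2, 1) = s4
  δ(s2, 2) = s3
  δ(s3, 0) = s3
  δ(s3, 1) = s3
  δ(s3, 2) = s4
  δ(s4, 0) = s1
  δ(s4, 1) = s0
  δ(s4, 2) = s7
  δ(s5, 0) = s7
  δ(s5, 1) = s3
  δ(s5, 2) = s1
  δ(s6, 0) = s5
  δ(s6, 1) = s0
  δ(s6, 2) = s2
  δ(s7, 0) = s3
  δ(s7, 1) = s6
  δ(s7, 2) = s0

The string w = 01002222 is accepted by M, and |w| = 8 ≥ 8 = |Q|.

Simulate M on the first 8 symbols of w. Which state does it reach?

State sequence: s0 -0-> s2 -1-> s4 -0-> s1 -0-> s2 -2-> s3 -2-> s4 -2-> s7 -2-> s0

After reading 8 characters, M is in state s0.

s0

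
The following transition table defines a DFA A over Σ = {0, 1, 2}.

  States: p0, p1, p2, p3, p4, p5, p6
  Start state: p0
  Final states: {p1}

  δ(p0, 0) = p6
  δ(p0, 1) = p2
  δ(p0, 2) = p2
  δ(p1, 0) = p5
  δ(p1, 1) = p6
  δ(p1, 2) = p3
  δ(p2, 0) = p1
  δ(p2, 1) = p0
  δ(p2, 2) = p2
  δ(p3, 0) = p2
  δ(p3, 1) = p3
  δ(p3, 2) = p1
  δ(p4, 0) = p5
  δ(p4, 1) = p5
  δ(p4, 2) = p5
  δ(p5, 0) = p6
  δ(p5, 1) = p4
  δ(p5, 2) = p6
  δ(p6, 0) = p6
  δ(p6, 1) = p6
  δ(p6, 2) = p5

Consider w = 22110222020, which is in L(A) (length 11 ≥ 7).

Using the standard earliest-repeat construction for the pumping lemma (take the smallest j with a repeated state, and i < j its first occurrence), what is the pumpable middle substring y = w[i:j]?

State sequence: p0 -2-> p2 -2-> p2 -1-> p0 -1-> p2 -0-> p1 -2-> p3 -2-> p1 -2-> p3 -0-> p2 -2-> p2 -0-> p1
First repeat at step 2: p2 was already visited.

So i = 1, j = 2, giving x = w[0:1] = 2, y = w[1:2] = 2, z = w[2:11] = 110222020.
Check: |xy| = 2 ≤ 7 and |y| = 1 ≥ 1. Reading y takes A from p2 back to p2, so every xyⁱz is accepted.

2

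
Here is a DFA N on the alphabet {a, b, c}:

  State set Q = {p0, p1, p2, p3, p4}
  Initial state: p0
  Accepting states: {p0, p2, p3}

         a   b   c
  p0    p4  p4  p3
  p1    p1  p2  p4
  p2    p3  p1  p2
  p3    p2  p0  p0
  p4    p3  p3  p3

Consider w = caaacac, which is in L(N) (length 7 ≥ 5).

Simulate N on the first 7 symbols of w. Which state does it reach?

p0

Run of N on the first 7 characters of w = c a a a c a c:
  step 0: p0  (start)
  step 1: p3  (read c: p0→p3)
  step 2: p2  (read a: p3→p2)
  step 3: p3  (read a: p2→p3)
  step 4: p2  (read a: p3→p2)
  step 5: p2  (read c: p2→p2)
  step 6: p3  (read a: p2→p3)
  step 7: p0  (read c: p3→p0)

After reading 7 characters, N is in state p0.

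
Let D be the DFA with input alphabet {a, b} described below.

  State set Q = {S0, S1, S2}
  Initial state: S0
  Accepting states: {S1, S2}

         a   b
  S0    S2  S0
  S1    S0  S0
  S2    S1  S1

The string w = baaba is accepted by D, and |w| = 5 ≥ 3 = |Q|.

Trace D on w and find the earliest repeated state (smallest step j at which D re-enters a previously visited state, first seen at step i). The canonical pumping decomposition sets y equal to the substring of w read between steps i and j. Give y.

b

Run of D on w = b a a b a:
  step 0: S0  (start)
  step 1: S0  (read b: S0→S0)   ← first repeat (S0 seen earlier)
  step 2: S2  (read a: S0→S2)
  step 3: S1  (read a: S2→S1)
  step 4: S0  (read b: S1→S0)
  step 5: S2  (read a: S0→S2)

So i = 0, j = 1, giving x = w[0:0] = ε, y = w[0:1] = b, z = w[1:5] = aaba.
Check: |xy| = 1 ≤ 3 and |y| = 1 ≥ 1. Reading y takes D from S0 back to S0, so every xyⁱz is accepted.
The DFA has 3 states, so the proof of the pumping lemma guarantees a repeated state among the first 3+1 visited; the segment between the two visits is the pumpable y.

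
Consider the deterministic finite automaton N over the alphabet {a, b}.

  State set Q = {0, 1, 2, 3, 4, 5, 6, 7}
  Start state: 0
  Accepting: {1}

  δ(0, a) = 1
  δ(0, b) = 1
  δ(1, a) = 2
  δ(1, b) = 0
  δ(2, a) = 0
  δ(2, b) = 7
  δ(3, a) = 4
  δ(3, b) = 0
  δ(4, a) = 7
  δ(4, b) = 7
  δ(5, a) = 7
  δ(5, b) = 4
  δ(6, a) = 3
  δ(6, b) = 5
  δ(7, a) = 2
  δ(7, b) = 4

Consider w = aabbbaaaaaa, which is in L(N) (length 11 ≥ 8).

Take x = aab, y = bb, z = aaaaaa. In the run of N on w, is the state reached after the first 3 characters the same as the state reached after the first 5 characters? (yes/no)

State sequence: 0 -a-> 1 -a-> 2 -b-> 7 -b-> 4 -b-> 7

After x (step 3): 7. After xy (step 5): 7.
They match, so y = bb drives N around a cycle from 7 back to itself; pumping y any number of times keeps N in 7 before reading z, and xyⁱz ∈ L(N) for every i ≥ 0.

yes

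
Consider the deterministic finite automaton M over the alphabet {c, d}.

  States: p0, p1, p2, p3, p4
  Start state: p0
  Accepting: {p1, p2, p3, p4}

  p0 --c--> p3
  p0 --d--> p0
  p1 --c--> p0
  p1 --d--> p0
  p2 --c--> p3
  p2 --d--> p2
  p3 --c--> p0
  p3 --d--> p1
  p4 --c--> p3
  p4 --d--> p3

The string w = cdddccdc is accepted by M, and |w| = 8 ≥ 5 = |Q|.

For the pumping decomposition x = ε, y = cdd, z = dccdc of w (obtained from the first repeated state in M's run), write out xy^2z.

cddcdddccdc

xy^2z = ε·cdd·cdd·dccdc = cddcdddccdc.
Reading y = cdd takes M from p0 back to p0, so after x·y·y the machine is still in p0, and z then leads to the accepting state p3. Hence cddcdddccdc ∈ L(M).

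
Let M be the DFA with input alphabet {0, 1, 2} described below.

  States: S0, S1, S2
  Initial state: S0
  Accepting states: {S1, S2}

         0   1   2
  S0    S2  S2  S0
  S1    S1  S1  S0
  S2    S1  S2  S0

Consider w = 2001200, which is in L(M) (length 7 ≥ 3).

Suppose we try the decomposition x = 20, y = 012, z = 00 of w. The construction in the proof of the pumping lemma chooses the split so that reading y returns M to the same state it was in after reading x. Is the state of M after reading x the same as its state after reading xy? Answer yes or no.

Run of M on the first 5 characters of w = 2 0 0 1 2:
  step 0: S0  (start)
  step 1: S0  (read 2: S0→S0)
  step 2: S2  (read 0: S0→S2)
  step 3: S1  (read 0: S2→S1)
  step 4: S1  (read 1: S1→S1)
  step 5: S0  (read 2: S1→S0)

After x (step 2): S2. After xy (step 5): S0.
They differ (S2 ≠ S0), so y is not a cycle from the state after x; this split is not the one the pumping-lemma construction produces, and pumping y need not keep the string in L(M).

no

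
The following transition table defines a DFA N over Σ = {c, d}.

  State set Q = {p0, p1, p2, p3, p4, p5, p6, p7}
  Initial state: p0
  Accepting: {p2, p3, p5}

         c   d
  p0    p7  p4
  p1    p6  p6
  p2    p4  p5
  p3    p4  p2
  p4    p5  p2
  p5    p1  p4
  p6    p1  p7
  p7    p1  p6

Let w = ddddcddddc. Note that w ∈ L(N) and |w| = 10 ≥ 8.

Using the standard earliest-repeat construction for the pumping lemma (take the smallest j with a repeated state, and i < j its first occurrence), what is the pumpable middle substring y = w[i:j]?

Run of N on w = d d d d c d d d d c:
  step 0: p0  (start)
  step 1: p4  (read d: p0→p4)
  step 2: p2  (read d: p4→p2)
  step 3: p5  (read d: p2→p5)
  step 4: p4  (read d: p5→p4)   ← first repeat (p4 seen earlier)
  step 5: p5  (read c: p4→p5)
  step 6: p4  (read d: p5→p4)
  step 7: p2  (read d: p4→p2)
  step 8: p5  (read d: p2→p5)
  step 9: p4  (read d: p5→p4)
  step 10: p5  (read c: p4→p5)

So i = 1, j = 4, giving x = w[0:1] = d, y = w[1:4] = ddd, z = w[4:10] = cddddc.
Check: |xy| = 4 ≤ 8 and |y| = 3 ≥ 1. Reading y takes N from p4 back to p4, so every xyⁱz is accepted.
Pumping length from the standard proof: p = 8 (the number of states). The repeated state found above gives |xy| = j ≤ 8 and |y| = j − i ≥ 1.

ddd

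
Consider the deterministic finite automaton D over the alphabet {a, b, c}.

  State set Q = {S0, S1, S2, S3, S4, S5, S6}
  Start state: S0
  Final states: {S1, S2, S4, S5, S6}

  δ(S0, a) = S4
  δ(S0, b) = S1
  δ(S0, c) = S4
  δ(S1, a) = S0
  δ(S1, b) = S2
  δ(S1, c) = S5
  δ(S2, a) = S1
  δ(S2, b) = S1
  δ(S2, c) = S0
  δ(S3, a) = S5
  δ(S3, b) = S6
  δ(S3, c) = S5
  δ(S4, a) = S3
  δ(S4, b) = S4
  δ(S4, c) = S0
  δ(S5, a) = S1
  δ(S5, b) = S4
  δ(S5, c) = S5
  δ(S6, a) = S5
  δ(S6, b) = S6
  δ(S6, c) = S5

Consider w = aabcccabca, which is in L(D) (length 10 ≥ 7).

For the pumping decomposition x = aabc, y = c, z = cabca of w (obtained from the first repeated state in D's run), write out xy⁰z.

xy⁰z = xz = aabc·cabca = aabccabca.
Reading y = c takes D from S5 back to S5, so after x the machine is still in S5, and z then leads to the accepting state S4. Hence aabccabca ∈ L(D).

aabccabca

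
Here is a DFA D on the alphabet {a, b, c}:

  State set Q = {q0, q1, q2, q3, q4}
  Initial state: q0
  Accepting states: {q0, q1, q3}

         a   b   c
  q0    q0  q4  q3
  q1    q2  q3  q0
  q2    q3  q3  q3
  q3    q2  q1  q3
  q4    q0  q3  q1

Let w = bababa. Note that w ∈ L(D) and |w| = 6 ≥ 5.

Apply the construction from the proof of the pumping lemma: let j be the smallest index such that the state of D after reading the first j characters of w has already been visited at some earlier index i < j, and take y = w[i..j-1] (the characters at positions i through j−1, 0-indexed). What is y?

Run of D on w = b a b a b a:
  step 0: q0  (start)
  step 1: q4  (read b: q0→q4)
  step 2: q0  (read a: q4→q0)   ← first repeat (q0 seen earlier)
  step 3: q4  (read b: q0→q4)
  step 4: q0  (read a: q4→q0)
  step 5: q4  (read b: q0→q4)
  step 6: q0  (read a: q4→q0)

So i = 0, j = 2, giving x = w[0:0] = ε, y = w[0:2] = ba, z = w[2:6] = baba.
Check: |xy| = 2 ≤ 5 and |y| = 2 ≥ 1. Reading y takes D from q0 back to q0, so every xyⁱz is accepted.
Since D has 5 states, any run of length ≥ 5 visits 5+1 states, so by pigeonhole some state repeats within the first 5 steps — that repeat gives the pumpable loop.

ba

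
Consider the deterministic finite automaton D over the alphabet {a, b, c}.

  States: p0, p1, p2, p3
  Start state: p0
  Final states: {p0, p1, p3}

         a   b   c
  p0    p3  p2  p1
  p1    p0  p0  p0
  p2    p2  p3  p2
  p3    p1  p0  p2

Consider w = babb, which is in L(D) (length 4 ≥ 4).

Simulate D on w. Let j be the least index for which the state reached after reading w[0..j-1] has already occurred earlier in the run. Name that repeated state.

Run of D on w = b a b b:
  step 0: p0  (start)
  step 1: p2  (read b: p0→p2)
  step 2: p2  (read a: p2→p2)   ← first repeat (p2 seen earlier)
  step 3: p3  (read b: p2→p3)
  step 4: p0  (read b: p3→p0)

The earliest repeat is at step j = 2: D is in p2, which it already visited at step i = 1.
Pumping length from the standard proof: p = 4 (the number of states). The repeated state found above gives |xy| = j ≤ 4 and |y| = j − i ≥ 1.

p2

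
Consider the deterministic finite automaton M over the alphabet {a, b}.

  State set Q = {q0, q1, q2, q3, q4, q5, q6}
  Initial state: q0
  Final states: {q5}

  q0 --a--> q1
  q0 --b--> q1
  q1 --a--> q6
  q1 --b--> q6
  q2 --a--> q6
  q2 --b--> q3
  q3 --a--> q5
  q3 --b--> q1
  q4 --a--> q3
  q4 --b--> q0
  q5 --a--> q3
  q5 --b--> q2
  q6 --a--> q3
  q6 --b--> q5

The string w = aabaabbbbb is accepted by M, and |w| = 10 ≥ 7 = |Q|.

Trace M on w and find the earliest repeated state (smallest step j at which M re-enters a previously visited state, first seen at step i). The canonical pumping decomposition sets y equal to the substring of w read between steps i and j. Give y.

Run of M on w = a a b a a b b b b b:
  step 0: q0  (start)
  step 1: q1  (read a: q0→q1)
  step 2: q6  (read a: q1→q6)
  step 3: q5  (read b: q6→q5)
  step 4: q3  (read a: q5→q3)
  step 5: q5  (read a: q3→q5)   ← first repeat (q5 seen earlier)
  step 6: q2  (read b: q5→q2)
  step 7: q3  (read b: q2→q3)
  step 8: q1  (read b: q3→q1)
  step 9: q6  (read b: q1→q6)
  step 10: q5  (read b: q6→q5)

So i = 3, j = 5, giving x = w[0:3] = aab, y = w[3:5] = aa, z = w[5:10] = bbbbb.
Check: |xy| = 5 ≤ 7 and |y| = 2 ≥ 1. Reading y takes M from q5 back to q5, so every xyⁱz is accepted.
Since M has 7 states, any run of length ≥ 7 visits 7+1 states, so by pigeonhole some state repeats within the first 7 steps — that repeat gives the pumpable loop.

aa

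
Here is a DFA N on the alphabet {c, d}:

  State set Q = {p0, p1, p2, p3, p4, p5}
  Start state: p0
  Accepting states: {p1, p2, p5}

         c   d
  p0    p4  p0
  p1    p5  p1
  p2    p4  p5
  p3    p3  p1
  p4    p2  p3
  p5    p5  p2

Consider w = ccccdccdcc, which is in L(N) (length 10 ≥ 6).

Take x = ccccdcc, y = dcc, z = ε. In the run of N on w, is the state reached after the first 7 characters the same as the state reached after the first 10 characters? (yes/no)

Run of N on the first 10 characters of w = c c c c d c c d c c:
  step 0: p0  (start)
  step 1: p4  (read c: p0→p4)
  step 2: p2  (read c: p4→p2)
  step 3: p4  (read c: p2→p4)
  step 4: p2  (read c: p4→p2)
  step 5: p5  (read d: p2→p5)
  step 6: p5  (read c: p5→p5)
  step 7: p5  (read c: p5→p5)
  step 8: p2  (read d: p5→p2)
  step 9: p4  (read c: p2→p4)
  step 10: p2  (read c: p4→p2)

After x (step 7): p5. After xy (step 10): p2.
They differ (p5 ≠ p2), so y is not a cycle from the state after x; this split is not the one the pumping-lemma construction produces, and pumping y need not keep the string in L(N).

no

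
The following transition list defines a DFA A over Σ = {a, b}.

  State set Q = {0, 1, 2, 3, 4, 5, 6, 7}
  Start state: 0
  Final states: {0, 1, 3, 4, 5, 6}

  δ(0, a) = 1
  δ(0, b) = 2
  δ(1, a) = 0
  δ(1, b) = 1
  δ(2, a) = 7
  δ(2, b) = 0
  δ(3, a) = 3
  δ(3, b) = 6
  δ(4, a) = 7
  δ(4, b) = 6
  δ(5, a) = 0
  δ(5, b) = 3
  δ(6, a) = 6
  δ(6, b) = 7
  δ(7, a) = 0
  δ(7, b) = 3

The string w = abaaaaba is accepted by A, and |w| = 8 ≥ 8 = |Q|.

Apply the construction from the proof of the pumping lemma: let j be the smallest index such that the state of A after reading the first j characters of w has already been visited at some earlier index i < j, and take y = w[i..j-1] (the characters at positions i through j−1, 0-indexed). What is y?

State sequence: 0 -a-> 1 -b-> 1 -a-> 0 -a-> 1 -a-> 0 -a-> 1 -b-> 1 -a-> 0
First repeat at step 2: 1 was already visited.

So i = 1, j = 2, giving x = w[0:1] = a, y = w[1:2] = b, z = w[2:8] = aaaaba.
Check: |xy| = 2 ≤ 8 and |y| = 1 ≥ 1. Reading y takes A from 1 back to 1, so every xyⁱz is accepted.

b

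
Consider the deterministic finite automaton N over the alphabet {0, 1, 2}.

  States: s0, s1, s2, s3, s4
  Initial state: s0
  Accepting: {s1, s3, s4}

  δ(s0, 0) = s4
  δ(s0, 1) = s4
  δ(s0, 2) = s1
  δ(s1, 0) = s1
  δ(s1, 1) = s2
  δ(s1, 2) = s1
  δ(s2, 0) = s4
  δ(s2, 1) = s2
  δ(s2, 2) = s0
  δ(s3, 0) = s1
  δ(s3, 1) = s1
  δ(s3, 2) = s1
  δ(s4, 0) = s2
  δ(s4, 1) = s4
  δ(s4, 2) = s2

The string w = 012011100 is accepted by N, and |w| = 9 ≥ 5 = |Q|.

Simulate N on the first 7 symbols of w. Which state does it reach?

s4

State sequence: s0 -0-> s4 -1-> s4 -2-> s2 -0-> s4 -1-> s4 -1-> s4 -1-> s4

After reading 7 characters, N is in state s4.
(This kind of state-tracing is the core of the pumping-lemma construction: with 5 states, pigeonhole forces a repeat within the first 5 steps.)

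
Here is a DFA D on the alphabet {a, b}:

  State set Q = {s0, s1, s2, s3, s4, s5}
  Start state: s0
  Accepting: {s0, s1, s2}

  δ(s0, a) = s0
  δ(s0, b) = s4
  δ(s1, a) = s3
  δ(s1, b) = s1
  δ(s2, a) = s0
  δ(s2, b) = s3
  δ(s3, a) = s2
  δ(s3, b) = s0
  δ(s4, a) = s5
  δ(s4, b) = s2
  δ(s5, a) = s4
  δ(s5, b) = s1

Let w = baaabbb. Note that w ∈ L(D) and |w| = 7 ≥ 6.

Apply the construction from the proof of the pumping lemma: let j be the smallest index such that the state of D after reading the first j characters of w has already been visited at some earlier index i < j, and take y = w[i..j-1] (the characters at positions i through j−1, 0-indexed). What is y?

aa

State sequence: s0 -b-> s4 -a-> s5 -a-> s4 -a-> s5 -b-> s1 -b-> s1 -b-> s1
First repeat at step 3: s4 was already visited.

So i = 1, j = 3, giving x = w[0:1] = b, y = w[1:3] = aa, z = w[3:7] = abbb.
Check: |xy| = 3 ≤ 6 and |y| = 2 ≥ 1. Reading y takes D from s4 back to s4, so every xyⁱz is accepted.
Since D has 6 states, any run of length ≥ 6 visits 6+1 states, so by pigeonhole some state repeats within the first 6 steps — that repeat gives the pumpable loop.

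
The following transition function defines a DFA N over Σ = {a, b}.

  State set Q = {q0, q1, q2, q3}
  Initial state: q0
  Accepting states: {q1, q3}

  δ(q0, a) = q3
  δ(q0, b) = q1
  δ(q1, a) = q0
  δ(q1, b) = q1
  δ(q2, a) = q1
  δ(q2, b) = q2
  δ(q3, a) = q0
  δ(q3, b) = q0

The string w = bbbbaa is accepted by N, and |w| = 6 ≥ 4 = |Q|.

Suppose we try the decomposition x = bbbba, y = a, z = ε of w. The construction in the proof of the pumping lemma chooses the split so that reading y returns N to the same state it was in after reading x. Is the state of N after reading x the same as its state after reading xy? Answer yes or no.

no

Run of N on the first 6 characters of w = b b b b a a:
  step 0: q0  (start)
  step 1: q1  (read b: q0→q1)
  step 2: q1  (read b: q1→q1)
  step 3: q1  (read b: q1→q1)
  step 4: q1  (read b: q1→q1)
  step 5: q0  (read a: q1→q0)
  step 6: q3  (read a: q0→q3)

After x (step 5): q0. After xy (step 6): q3.
They differ (q0 ≠ q3), so y is not a cycle from the state after x; this split is not the one the pumping-lemma construction produces, and pumping y need not keep the string in L(N).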